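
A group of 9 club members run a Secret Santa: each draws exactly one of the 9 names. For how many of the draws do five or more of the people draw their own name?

1339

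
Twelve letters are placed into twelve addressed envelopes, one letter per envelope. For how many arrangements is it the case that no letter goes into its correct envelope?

176214841

By inclusion-exclusion, !12 = Σ (-1)^k · 12!/k! for k=0..12
= 12! - 12!/1! + 12!/2! - 12!/3! + 12!/4! - 12!/5! + 12!/6! - 12!/7! + 12!/8! - 12!/9! + 12!/10! - 12!/11! + 12!/12!
= 479001600 - 479001600 + 239500800 - 79833600 + 19958400 - 3991680 + 665280 - 95040 + 11880 - 1320 + 132 - 12 + 1
= 176214841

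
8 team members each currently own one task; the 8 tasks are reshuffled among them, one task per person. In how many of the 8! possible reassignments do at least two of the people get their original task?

Sum C(8,i)·!(8-i) for i = 2..8:
  i=2: C(8,2)·!6 = 28·265 = 7420
  i=3: C(8,3)·!5 = 56·44 = 2464
  i=4: C(8,4)·!4 = 70·9 = 630
  i=5: C(8,5)·!3 = 56·2 = 112
  i=6: C(8,6)·!2 = 28·1 = 28
  i=7: C(8,7)·!1 = 8·0 = 0
  i=8: C(8,8)·!0 = 1·1 = 1
Total = 10655.

10655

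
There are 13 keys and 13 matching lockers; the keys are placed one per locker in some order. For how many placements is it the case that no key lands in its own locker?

The subfactorial !13 = [13!/e] (nearest integer).
13! = 6227020800, and 6227020800/e ≈ 2290792932.07, so !13 = 2290792932.

2290792932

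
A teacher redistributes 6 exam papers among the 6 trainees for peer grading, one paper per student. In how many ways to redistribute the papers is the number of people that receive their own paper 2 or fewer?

Sum C(6,i)·!(6-i) for i = 0..2:
  i=0: C(6,0)·!6 = 1·265 = 265
  i=1: C(6,1)·!5 = 6·44 = 264
  i=2: C(6,2)·!4 = 15·9 = 135
Total = 664.

664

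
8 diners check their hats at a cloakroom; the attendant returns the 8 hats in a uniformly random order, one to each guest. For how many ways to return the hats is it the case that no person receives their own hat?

!8 is the nearest integer to 8!/e.
8! = 40320, and 40320/e ≈ 14832.90, so !8 = 14833.

14833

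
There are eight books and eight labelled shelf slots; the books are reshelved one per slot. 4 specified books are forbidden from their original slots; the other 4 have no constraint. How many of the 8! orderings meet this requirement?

24024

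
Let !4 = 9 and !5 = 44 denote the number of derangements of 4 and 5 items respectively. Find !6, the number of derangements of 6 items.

!6 = (6-1)·(!5 + !4) = 5·(44 + 9) = 5·53 = 265.

265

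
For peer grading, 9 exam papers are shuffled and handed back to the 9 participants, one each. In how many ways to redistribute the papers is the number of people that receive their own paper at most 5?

Sum C(9,i)·!(9-i) for i = 0..5:
  i=0: C(9,0)·!9 = 1·133496 = 133496
  i=1: C(9,1)·!8 = 9·14833 = 133497
  i=2: C(9,2)·!7 = 36·1854 = 66744
  i=3: C(9,3)·!6 = 84·265 = 22260
  i=4: C(9,4)·!5 = 126·44 = 5544
  i=5: C(9,5)·!4 = 126·9 = 1134
Total = 362675.

362675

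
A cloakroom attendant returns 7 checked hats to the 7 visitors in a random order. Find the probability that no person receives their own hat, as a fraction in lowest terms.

103/280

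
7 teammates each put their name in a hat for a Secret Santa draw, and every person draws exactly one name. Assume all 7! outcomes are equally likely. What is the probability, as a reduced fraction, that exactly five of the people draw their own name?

1/240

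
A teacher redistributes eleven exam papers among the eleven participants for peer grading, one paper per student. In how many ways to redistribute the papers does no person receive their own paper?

14684570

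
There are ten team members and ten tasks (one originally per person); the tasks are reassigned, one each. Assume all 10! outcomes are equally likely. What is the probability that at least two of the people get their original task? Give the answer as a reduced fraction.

958879/3628800

Favorable outcomes: Σ_{i≥2} C(10,i)·!(10-i) = 45·14833 + 120·1854 + 210·265 + 252·44 + 210·9 + 120·2 + 45·1 + 10·0 + 1·1 = 958879.
Total outcomes: 10! = 3628800.
Probability = 958879/3628800 = 958879/3628800.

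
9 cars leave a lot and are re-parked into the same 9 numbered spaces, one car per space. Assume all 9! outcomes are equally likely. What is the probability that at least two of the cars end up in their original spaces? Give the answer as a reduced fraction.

95887/362880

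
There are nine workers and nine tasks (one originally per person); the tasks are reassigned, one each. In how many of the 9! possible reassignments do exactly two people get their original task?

66744

Choose which 2 of the 9 are fixed: C(9,2) = 36.
The other 7 form a derangement: !7 = 1854.
Total: 36 × 1854 = 66744.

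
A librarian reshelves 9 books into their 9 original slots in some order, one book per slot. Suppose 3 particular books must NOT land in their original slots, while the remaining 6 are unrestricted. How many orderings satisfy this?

256320

Inclusion-exclusion on the 3 forbidden self-matches:
Σ_{j=0}^{3} (-1)^j C(3,j)(9-j)!
= C(3,0)·9! - C(3,1)·8! + C(3,2)·7! - C(3,3)·6!
= 362880 - 120960 + 15120 - 720
= 256320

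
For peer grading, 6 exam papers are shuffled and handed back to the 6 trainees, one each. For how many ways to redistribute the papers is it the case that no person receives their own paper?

265

Recurrence: !6 = 5·(!5 + !4).
!6 = 5·(44 + 9) = 5·53 = 265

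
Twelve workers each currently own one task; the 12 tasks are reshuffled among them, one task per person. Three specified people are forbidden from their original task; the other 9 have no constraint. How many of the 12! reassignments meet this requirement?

Let A_j be the event that the j-th constrained one is fixed. By inclusion-exclusion over the 3 events:
Σ_{j=0}^{3} (-1)^j C(3,j)(12-j)!
= C(3,0)·12! - C(3,1)·11! + C(3,2)·10! - C(3,3)·9!
= 479001600 - 119750400 + 10886400 - 362880
= 369774720

369774720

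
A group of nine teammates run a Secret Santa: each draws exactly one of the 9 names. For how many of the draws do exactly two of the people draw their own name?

Choose which 2 of the 9 are fixed: C(9,2) = 36.
The other 7 form a derangement: !7 = 1854.
Total: 36 × 1854 = 66744.

66744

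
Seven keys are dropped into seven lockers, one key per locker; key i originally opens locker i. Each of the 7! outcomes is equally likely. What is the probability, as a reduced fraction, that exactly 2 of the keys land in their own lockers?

Favorable outcomes: C(7,2)·!5 = 21·44 = 924.
Total outcomes: 7! = 5040.
Probability = 924/5040 = 11/60.

11/60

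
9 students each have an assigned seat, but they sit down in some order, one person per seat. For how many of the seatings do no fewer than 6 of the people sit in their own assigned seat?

205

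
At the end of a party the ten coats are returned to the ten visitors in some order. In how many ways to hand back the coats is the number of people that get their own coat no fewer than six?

# with exactly i fixed is C(10,i)·!(10-i); sum over i=6..10:
  i=6: C(10,6)·!4 = 210·9 = 1890
  i=7: C(10,7)·!3 = 120·2 = 240
  i=8: C(10,8)·!2 = 45·1 = 45
  i=9: C(10,9)·!1 = 10·0 = 0
  i=10: C(10,10)·!0 = 1·1 = 1
Total = 2176.

2176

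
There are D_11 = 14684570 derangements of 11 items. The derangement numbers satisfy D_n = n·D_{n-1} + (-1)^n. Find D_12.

D_12 = 12·14684570 + 1 = 176214841.

176214841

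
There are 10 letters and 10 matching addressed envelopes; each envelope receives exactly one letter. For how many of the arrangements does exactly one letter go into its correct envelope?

Pick the single fixed position: C(10,1) = 10 ways.
The remaining 9 must be deranged: !9 = 133496.
Total: 10 × 133496 = 1334960.

1334960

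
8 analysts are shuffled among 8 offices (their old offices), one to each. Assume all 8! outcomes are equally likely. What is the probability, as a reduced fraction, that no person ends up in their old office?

2119/5760

Favorable outcomes: !8 = 14833.
Total outcomes: 8! = 40320.
Probability = 14833/40320 = 2119/5760.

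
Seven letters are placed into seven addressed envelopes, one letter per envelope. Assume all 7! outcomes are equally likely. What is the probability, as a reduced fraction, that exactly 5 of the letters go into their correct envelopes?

1/240

Favorable outcomes: C(7,5)·!2 = 21·1 = 21.
Total outcomes: 7! = 5040.
Probability = 21/5040 = 1/240.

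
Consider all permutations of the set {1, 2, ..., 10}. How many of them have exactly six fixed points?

1890

Choose which 6 of the 10 are fixed: C(10,6) = 210.
The remaining 4 must be deranged: !4 = 9.
Total: 210 × 9 = 1890.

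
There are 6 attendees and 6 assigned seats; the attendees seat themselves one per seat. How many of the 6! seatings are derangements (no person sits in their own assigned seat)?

Use !n = (n-1)(!(n-1) + !(n-2)).
!6 = 5·(44 + 9) = 5·53 = 265

265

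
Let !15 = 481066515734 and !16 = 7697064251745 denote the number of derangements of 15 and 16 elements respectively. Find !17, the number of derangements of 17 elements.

!17 = (17-1)·(!16 + !15) = 16·(7697064251745 + 481066515734) = 16·8178130767479 = 130850092279664.

130850092279664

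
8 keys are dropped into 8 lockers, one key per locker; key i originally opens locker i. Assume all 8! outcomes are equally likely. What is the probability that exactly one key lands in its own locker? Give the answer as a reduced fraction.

103/280

Favorable outcomes: C(8,1)·!7 = 8·1854 = 14832.
Total outcomes: 8! = 40320.
Probability = 14832/40320 = 103/280.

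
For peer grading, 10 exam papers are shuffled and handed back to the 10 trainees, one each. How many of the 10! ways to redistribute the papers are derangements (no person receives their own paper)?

The subfactorial !10 = [10!/e] (nearest integer).
10! = 3628800, and 3628800/e ≈ 1334960.92, so !10 = 1334961.

1334961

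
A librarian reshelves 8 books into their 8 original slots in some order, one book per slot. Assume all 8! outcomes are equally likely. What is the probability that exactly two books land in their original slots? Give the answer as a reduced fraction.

53/288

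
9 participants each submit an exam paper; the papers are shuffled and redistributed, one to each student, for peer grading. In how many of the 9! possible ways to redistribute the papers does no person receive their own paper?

133496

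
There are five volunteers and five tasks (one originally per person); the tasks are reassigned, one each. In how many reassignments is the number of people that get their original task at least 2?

# with exactly i fixed is C(5,i)·!(5-i); sum over i=2..5:
  i=2: C(5,2)·!3 = 10·2 = 20
  i=3: C(5,3)·!2 = 10·1 = 10
  i=4: C(5,4)·!1 = 5·0 = 0
  i=5: C(5,5)·!0 = 1·1 = 1
Total = 31.

31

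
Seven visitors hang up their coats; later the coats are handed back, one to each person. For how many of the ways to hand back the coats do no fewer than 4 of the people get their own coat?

# with exactly i fixed is C(7,i)·!(7-i); sum over i=4..7:
  i=4: C(7,4)·!3 = 35·2 = 70
  i=5: C(7,5)·!2 = 21·1 = 21
  i=6: C(7,6)·!1 = 7·0 = 0
  i=7: C(7,7)·!0 = 1·1 = 1
Total = 92.

92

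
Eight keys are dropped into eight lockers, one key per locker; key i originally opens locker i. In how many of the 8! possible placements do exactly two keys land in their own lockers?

Pick the 2 fixed positions: C(8,2) = 28 ways.
The remaining 6 must be deranged: !6 = 265.
Total: 28 × 265 = 7420.

7420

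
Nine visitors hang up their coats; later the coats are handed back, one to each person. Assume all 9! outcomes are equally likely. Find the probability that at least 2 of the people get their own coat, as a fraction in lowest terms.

Favorable outcomes: Σ_{i≥2} C(9,i)·!(9-i) = 36·1854 + 84·265 + 126·44 + 126·9 + 84·2 + 36·1 + 9·0 + 1·1 = 95887.
Total outcomes: 9! = 362880.
Probability = 95887/362880 = 95887/362880.

95887/362880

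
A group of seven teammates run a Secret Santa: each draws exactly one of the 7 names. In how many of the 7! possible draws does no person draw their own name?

!7 = 7! · Σ_{k=0}^{7} (-1)^k/k!
= 7! - 7!/1! + 7!/2! - 7!/3! + 7!/4! - 7!/5! + 7!/6! - 7!/7!
= 5040 - 5040 + 2520 - 840 + 210 - 42 + 7 - 1
= 1854

1854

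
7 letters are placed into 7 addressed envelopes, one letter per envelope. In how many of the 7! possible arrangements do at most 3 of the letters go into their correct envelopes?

4948

Sum C(7,i)·!(7-i) for i = 0..3:
  i=0: C(7,0)·!7 = 1·1854 = 1854
  i=1: C(7,1)·!6 = 7·265 = 1855
  i=2: C(7,2)·!5 = 21·44 = 924
  i=3: C(7,3)·!4 = 35·9 = 315
Total = 4948.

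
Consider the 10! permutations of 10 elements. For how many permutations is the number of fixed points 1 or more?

Sum C(10,i)·!(10-i) for i = 1..10:
  i=1: C(10,1)·!9 = 10·133496 = 1334960
  i=2: C(10,2)·!8 = 45·14833 = 667485
  i=3: C(10,3)·!7 = 120·1854 = 222480
  i=4: C(10,4)·!6 = 210·265 = 55650
  i=5: C(10,5)·!5 = 252·44 = 11088
  i=6: C(10,6)·!4 = 210·9 = 1890
  i=7: C(10,7)·!3 = 120·2 = 240
  i=8: C(10,8)·!2 = 45·1 = 45
  i=9: C(10,9)·!1 = 10·0 = 0
  i=10: C(10,10)·!0 = 1·1 = 1
Total = 2293839.

2293839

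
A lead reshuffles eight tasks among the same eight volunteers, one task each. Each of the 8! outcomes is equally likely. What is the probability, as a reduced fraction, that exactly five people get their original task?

1/360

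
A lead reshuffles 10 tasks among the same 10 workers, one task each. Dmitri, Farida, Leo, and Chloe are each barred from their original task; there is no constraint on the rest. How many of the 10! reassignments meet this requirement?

2399760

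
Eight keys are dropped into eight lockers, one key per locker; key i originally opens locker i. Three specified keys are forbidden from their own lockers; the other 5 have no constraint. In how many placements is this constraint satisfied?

Let A_j be the event that the j-th constrained one is fixed. By inclusion-exclusion over the 3 events:
Σ_{j=0}^{3} (-1)^j C(3,j)(8-j)!
= C(3,0)·8! - C(3,1)·7! + C(3,2)·6! - C(3,3)·5!
= 40320 - 15120 + 2160 - 120
= 27240

27240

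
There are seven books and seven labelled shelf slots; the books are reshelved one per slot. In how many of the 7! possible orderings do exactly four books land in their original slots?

70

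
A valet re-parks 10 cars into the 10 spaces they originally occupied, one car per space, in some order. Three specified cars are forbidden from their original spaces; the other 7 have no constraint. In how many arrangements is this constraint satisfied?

Inclusion-exclusion on the 3 forbidden self-matches:
Σ_{j=0}^{3} (-1)^j C(3,j)(10-j)!
= C(3,0)·10! - C(3,1)·9! + C(3,2)·8! - C(3,3)·7!
= 3628800 - 1088640 + 120960 - 5040
= 2656080

2656080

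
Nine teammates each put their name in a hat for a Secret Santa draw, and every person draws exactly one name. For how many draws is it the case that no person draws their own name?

The number of derangements of 9 is !9 = Σ_{k=0}^{9} (-1)^k·9!/k!
= 9! - 9!/1! + 9!/2! - 9!/3! + 9!/4! - 9!/5! + 9!/6! - 9!/7! + 9!/8! - 9!/9!
= 362880 - 362880 + 181440 - 60480 + 15120 - 3024 + 504 - 72 + 9 - 1
= 133496

133496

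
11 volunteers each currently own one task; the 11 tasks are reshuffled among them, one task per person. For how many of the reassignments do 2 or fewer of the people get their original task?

# with exactly i fixed is C(11,i)·!(11-i); sum over i=0..2:
  i=0: C(11,0)·!11 = 1·14684570 = 14684570
  i=1: C(11,1)·!10 = 11·1334961 = 14684571
  i=2: C(11,2)·!9 = 55·133496 = 7342280
Total = 36711421.

36711421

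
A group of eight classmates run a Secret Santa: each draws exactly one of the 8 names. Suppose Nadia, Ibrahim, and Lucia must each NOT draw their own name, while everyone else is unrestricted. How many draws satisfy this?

Inclusion-exclusion on the 3 forbidden self-matches:
Σ_{j=0}^{3} (-1)^j C(3,j)(8-j)!
= C(3,0)·8! - C(3,1)·7! + C(3,2)·6! - C(3,3)·5!
= 40320 - 15120 + 2160 - 120
= 27240

27240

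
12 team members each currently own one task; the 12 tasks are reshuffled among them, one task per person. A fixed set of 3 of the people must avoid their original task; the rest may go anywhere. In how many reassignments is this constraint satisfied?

369774720

Let A_j be the event that the j-th constrained one is fixed. By inclusion-exclusion over the 3 events:
Σ_{j=0}^{3} (-1)^j C(3,j)(12-j)!
= C(3,0)·12! - C(3,1)·11! + C(3,2)·10! - C(3,3)·9!
= 479001600 - 119750400 + 10886400 - 362880
= 369774720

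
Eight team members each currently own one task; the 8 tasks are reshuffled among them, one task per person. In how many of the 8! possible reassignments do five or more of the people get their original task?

141

Sum C(8,i)·!(8-i) for i = 5..8:
  i=5: C(8,5)·!3 = 56·2 = 112
  i=6: C(8,6)·!2 = 28·1 = 28
  i=7: C(8,7)·!1 = 8·0 = 0
  i=8: C(8,8)·!0 = 1·1 = 1
Total = 141.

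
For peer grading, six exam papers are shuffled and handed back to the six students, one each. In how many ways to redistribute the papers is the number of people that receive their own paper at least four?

# with exactly i fixed is C(6,i)·!(6-i); sum over i=4..6:
  i=4: C(6,4)·!2 = 15·1 = 15
  i=5: C(6,5)·!1 = 6·0 = 0
  i=6: C(6,6)·!0 = 1·1 = 1
Total = 16.

16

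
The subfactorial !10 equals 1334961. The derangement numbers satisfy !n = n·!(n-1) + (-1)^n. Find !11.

!11 = 11·1334961 - 1 = 14684570.

14684570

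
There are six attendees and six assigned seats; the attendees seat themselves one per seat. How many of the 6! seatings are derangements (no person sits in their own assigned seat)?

Recurrence: !6 = 6·!5 + (-1)^6.
!6 = 6·44 + 1 = 265

265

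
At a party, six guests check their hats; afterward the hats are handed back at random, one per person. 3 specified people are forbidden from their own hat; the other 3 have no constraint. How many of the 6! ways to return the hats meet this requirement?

426

Let A_j be the event that the j-th constrained one is fixed. By inclusion-exclusion over the 3 events:
Σ_{j=0}^{3} (-1)^j C(3,j)(6-j)!
= C(3,0)·6! - C(3,1)·5! + C(3,2)·4! - C(3,3)·3!
= 720 - 360 + 72 - 6
= 426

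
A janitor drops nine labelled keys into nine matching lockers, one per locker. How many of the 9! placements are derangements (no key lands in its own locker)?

133496

By inclusion-exclusion, !9 = Σ (-1)^k · 9!/k! for k=0..9
= 9! - 9!/1! + 9!/2! - 9!/3! + 9!/4! - 9!/5! + 9!/6! - 9!/7! + 9!/8! - 9!/9!
= 362880 - 362880 + 181440 - 60480 + 15120 - 3024 + 504 - 72 + 9 - 1
= 133496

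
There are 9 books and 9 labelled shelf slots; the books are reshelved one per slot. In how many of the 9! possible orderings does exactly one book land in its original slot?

Pick the single fixed position: C(9,1) = 9 ways.
The other 8 form a derangement: !8 = 14833.
Total: 9 × 14833 = 133497.

133497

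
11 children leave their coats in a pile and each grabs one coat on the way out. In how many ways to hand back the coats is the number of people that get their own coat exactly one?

Pick the single fixed position: C(11,1) = 11 ways.
The other 10 form a derangement: !10 = 1334961.
Total: 11 × 1334961 = 14684571.

14684571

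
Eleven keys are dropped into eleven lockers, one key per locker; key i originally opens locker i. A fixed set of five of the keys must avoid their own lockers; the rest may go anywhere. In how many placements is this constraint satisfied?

25022880

Let A_j be the event that the j-th constrained one is fixed. By inclusion-exclusion over the 5 events:
Σ_{j=0}^{5} (-1)^j C(5,j)(11-j)!
= C(5,0)·11! - C(5,1)·10! + C(5,2)·9! - C(5,3)·8! + C(5,4)·7! - C(5,5)·6!
= 39916800 - 18144000 + 3628800 - 403200 + 25200 - 720
= 25022880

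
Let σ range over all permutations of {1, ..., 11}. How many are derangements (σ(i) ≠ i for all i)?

14684570

Use !n = n·!(n-1) + (-1)^n.
!11 = 11·1334961 - 1 = 14684570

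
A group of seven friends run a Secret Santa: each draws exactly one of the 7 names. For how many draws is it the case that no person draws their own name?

1854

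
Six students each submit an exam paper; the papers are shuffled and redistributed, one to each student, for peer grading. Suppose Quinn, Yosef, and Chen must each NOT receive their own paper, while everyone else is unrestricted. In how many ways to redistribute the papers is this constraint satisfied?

426

Let A_j be the event that the j-th constrained one is fixed. By inclusion-exclusion over the 3 events:
Σ_{j=0}^{3} (-1)^j C(3,j)(6-j)!
= C(3,0)·6! - C(3,1)·5! + C(3,2)·4! - C(3,3)·3!
= 720 - 360 + 72 - 6
= 426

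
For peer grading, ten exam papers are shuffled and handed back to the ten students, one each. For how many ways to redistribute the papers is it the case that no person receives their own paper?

The subfactorial !10 = [10!/e] (nearest integer).
10! = 3628800, and 3628800/e ≈ 1334960.92, so !10 = 1334961.

1334961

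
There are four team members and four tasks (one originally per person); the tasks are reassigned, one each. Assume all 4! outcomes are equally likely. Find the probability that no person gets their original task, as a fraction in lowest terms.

3/8

Favorable outcomes: !4 = 9.
Total outcomes: 4! = 24.
Probability = 9/24 = 3/8.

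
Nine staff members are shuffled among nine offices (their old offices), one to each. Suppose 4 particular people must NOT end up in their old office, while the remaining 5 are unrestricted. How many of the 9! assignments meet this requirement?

229080

Inclusion-exclusion on the 4 forbidden self-matches:
Σ_{j=0}^{4} (-1)^j C(4,j)(9-j)!
= C(4,0)·9! - C(4,1)·8! + C(4,2)·7! - C(4,3)·6! + C(4,4)·5!
= 362880 - 161280 + 30240 - 2880 + 120
= 229080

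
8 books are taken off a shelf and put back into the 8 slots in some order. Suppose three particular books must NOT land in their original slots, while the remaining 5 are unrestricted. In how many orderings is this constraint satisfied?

27240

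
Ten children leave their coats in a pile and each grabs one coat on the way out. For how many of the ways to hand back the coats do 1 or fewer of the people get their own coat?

Sum C(10,i)·!(10-i) for i = 0..1:
  i=0: C(10,0)·!10 = 1·1334961 = 1334961
  i=1: C(10,1)·!9 = 10·133496 = 1334960
Total = 2669921.

2669921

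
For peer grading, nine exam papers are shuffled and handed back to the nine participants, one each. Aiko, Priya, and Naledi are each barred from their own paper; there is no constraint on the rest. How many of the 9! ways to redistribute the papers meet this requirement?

256320

Let A_j be the event that the j-th constrained one is fixed. By inclusion-exclusion over the 3 events:
Σ_{j=0}^{3} (-1)^j C(3,j)(9-j)!
= C(3,0)·9! - C(3,1)·8! + C(3,2)·7! - C(3,3)·6!
= 362880 - 120960 + 15120 - 720
= 256320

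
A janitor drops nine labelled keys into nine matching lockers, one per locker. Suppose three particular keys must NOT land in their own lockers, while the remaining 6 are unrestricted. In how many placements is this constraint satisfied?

Let A_j be the event that the j-th constrained one is fixed. By inclusion-exclusion over the 3 events:
Σ_{j=0}^{3} (-1)^j C(3,j)(9-j)!
= C(3,0)·9! - C(3,1)·8! + C(3,2)·7! - C(3,3)·6!
= 362880 - 120960 + 15120 - 720
= 256320

256320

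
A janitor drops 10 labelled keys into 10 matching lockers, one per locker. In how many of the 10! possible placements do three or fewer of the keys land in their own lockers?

3559886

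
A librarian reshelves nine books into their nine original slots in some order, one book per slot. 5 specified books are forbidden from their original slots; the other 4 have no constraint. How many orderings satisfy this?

Let A_j be the event that the j-th constrained one is fixed. By inclusion-exclusion over the 5 events:
Σ_{j=0}^{5} (-1)^j C(5,j)(9-j)!
= C(5,0)·9! - C(5,1)·8! + C(5,2)·7! - C(5,3)·6! + C(5,4)·5! - C(5,5)·4!
= 362880 - 201600 + 50400 - 7200 + 600 - 24
= 205056

205056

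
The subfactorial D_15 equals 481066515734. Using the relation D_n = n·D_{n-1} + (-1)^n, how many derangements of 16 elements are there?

D_16 = 16·481066515734 + 1 = 7697064251745.

7697064251745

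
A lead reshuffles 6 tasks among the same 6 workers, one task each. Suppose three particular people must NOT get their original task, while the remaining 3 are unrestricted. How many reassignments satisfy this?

Let A_j be the event that the j-th constrained one is fixed. By inclusion-exclusion over the 3 events:
Σ_{j=0}^{3} (-1)^j C(3,j)(6-j)!
= C(3,0)·6! - C(3,1)·5! + C(3,2)·4! - C(3,3)·3!
= 720 - 360 + 72 - 6
= 426

426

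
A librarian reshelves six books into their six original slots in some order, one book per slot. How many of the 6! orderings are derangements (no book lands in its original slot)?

265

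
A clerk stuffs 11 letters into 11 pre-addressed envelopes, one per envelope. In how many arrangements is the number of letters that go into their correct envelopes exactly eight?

330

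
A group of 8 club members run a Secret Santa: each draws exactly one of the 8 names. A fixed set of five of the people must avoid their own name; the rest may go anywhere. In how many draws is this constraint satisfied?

21234

Inclusion-exclusion on the 5 forbidden self-matches:
Σ_{j=0}^{5} (-1)^j C(5,j)(8-j)!
= C(5,0)·8! - C(5,1)·7! + C(5,2)·6! - C(5,3)·5! + C(5,4)·4! - C(5,5)·3!
= 40320 - 25200 + 7200 - 1200 + 120 - 6
= 21234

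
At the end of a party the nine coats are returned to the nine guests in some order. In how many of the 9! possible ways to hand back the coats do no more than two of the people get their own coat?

Sum C(9,i)·!(9-i) for i = 0..2:
  i=0: C(9,0)·!9 = 1·133496 = 133496
  i=1: C(9,1)·!8 = 9·14833 = 133497
  i=2: C(9,2)·!7 = 36·1854 = 66744
Total = 333737.

333737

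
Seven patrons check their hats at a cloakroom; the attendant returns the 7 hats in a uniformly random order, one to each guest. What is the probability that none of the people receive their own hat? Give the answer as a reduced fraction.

Favorable outcomes: !7 = 1854.
Total outcomes: 7! = 5040.
Probability = 1854/5040 = 103/280.

103/280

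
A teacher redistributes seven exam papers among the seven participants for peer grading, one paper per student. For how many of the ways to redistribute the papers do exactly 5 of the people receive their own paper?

21

Pick the 5 fixed positions: C(7,5) = 21 ways.
The other 2 form a derangement: !2 = 1.
Total: 21 × 1 = 21.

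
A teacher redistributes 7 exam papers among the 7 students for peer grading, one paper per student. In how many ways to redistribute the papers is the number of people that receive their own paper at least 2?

# with exactly i fixed is C(7,i)·!(7-i); sum over i=2..7:
  i=2: C(7,2)·!5 = 21·44 = 924
  i=3: C(7,3)·!4 = 35·9 = 315
  i=4: C(7,4)·!3 = 35·2 = 70
  i=5: C(7,5)·!2 = 21·1 = 21
  i=6: C(7,6)·!1 = 7·0 = 0
  i=7: C(7,7)·!0 = 1·1 = 1
Total = 1331.

1331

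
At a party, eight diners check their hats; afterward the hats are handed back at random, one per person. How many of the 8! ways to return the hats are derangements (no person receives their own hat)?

Use !n = (n-1)(!(n-1) + !(n-2)).
!8 = 7·(1854 + 265) = 7·2119 = 14833

14833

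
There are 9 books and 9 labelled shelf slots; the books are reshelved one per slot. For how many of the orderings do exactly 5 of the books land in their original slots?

1134

Pick the 5 fixed positions: C(9,5) = 126 ways.
The remaining 4 must be deranged: !4 = 9.
Total: 126 × 9 = 1134.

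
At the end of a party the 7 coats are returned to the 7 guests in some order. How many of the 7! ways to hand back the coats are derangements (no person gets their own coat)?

1854

Use !n = (n-1)(!(n-1) + !(n-2)).
!7 = 6·(265 + 44) = 6·309 = 1854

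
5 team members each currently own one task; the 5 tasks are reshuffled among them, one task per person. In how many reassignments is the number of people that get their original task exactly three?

10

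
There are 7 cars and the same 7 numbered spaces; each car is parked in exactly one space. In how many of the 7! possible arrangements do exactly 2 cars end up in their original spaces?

924

Pick the 2 fixed positions: C(7,2) = 21 ways.
The other 5 form a derangement: !5 = 44.
Total: 21 × 44 = 924.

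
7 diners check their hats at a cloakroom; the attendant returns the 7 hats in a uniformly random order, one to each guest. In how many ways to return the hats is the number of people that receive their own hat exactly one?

1855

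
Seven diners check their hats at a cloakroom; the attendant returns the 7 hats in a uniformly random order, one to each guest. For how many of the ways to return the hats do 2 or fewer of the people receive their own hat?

# with exactly i fixed is C(7,i)·!(7-i); sum over i=0..2:
  i=0: C(7,0)·!7 = 1·1854 = 1854
  i=1: C(7,1)·!6 = 7·265 = 1855
  i=2: C(7,2)·!5 = 21·44 = 924
Total = 4633.

4633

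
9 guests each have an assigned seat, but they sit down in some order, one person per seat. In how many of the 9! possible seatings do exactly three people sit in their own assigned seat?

Pick the 3 fixed positions: C(9,3) = 84 ways.
The remaining 6 must be deranged: !6 = 265.
Total: 84 × 265 = 22260.

22260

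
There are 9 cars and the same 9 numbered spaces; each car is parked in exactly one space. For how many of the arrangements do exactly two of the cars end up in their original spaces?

66744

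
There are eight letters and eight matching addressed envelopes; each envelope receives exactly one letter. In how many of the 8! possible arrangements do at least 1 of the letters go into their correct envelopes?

25487

# with exactly i fixed is C(8,i)·!(8-i); sum over i=1..8:
  i=1: C(8,1)·!7 = 8·1854 = 14832
  i=2: C(8,2)·!6 = 28·265 = 7420
  i=3: C(8,3)·!5 = 56·44 = 2464
  i=4: C(8,4)·!4 = 70·9 = 630
  i=5: C(8,5)·!3 = 56·2 = 112
  i=6: C(8,6)·!2 = 28·1 = 28
  i=7: C(8,7)·!1 = 8·0 = 0
  i=8: C(8,8)·!0 = 1·1 = 1
Total = 25487.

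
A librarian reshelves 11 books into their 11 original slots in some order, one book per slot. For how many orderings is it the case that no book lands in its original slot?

14684570

Use !n = (n-1)(!(n-1) + !(n-2)).
!11 = 10·(1334961 + 133496) = 10·1468457 = 14684570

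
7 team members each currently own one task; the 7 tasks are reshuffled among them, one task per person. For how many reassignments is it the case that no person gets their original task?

The number of derangements of 7 is !7 = Σ_{k=0}^{7} (-1)^k·7!/k!
= 7! - 7!/1! + 7!/2! - 7!/3! + 7!/4! - 7!/5! + 7!/6! - 7!/7!
= 5040 - 5040 + 2520 - 840 + 210 - 42 + 7 - 1
= 1854

1854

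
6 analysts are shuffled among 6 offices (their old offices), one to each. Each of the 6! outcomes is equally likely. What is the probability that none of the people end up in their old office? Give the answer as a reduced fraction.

Favorable outcomes: !6 = 265.
Total outcomes: 6! = 720.
Probability = 265/720 = 53/144.

53/144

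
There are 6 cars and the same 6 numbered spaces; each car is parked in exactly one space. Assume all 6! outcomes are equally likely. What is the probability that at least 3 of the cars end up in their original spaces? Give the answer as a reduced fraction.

7/90

Favorable outcomes: Σ_{i≥3} C(6,i)·!(6-i) = 20·2 + 15·1 + 6·0 + 1·1 = 56.
Total outcomes: 6! = 720.
Probability = 56/720 = 7/90.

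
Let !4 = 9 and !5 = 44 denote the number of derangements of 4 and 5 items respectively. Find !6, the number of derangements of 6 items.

265

!6 = (6-1)·(!5 + !4) = 5·(44 + 9) = 5·53 = 265.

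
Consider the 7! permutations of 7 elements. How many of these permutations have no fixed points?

1854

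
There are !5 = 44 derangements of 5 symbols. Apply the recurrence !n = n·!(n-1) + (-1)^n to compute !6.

265

!6 = 6·44 + 1 = 265.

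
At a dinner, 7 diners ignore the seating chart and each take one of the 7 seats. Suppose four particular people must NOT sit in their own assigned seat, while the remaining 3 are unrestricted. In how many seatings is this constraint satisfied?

Inclusion-exclusion on the 4 forbidden self-matches:
Σ_{j=0}^{4} (-1)^j C(4,j)(7-j)!
= C(4,0)·7! - C(4,1)·6! + C(4,2)·5! - C(4,3)·4! + C(4,4)·3!
= 5040 - 2880 + 720 - 96 + 6
= 2790

2790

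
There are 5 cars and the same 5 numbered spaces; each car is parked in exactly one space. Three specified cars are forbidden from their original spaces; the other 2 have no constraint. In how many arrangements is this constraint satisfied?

64

Inclusion-exclusion on the 3 forbidden self-matches:
Σ_{j=0}^{3} (-1)^j C(3,j)(5-j)!
= C(3,0)·5! - C(3,1)·4! + C(3,2)·3! - C(3,3)·2!
= 120 - 72 + 18 - 2
= 64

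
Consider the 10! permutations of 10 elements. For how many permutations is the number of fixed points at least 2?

Sum C(10,i)·!(10-i) for i = 2..10:
  i=2: C(10,2)·!8 = 45·14833 = 667485
  i=3: C(10,3)·!7 = 120·1854 = 222480
  i=4: C(10,4)·!6 = 210·265 = 55650
  i=5: C(10,5)·!5 = 252·44 = 11088
  i=6: C(10,6)·!4 = 210·9 = 1890
  i=7: C(10,7)·!3 = 120·2 = 240
  i=8: C(10,8)·!2 = 45·1 = 45
  i=9: C(10,9)·!1 = 10·0 = 0
  i=10: C(10,10)·!0 = 1·1 = 1
Total = 958879.

958879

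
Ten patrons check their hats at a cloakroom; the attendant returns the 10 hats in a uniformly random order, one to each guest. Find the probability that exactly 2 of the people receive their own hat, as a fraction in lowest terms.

Favorable outcomes: C(10,2)·!8 = 45·14833 = 667485.
Total outcomes: 10! = 3628800.
Probability = 667485/3628800 = 2119/11520.

2119/11520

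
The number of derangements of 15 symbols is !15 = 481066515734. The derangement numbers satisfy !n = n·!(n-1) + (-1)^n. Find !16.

!16 = 16·481066515734 + 1 = 7697064251745.

7697064251745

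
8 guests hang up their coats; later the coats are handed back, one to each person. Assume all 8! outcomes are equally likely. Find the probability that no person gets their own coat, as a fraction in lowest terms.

Favorable outcomes: !8 = 14833.
Total outcomes: 8! = 40320.
Probability = 14833/40320 = 2119/5760.

2119/5760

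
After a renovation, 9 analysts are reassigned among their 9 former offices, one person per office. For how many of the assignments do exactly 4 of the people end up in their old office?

5544

Choose which 4 of the 9 are fixed: C(9,4) = 126.
The remaining 5 must be deranged: !5 = 44.
Total: 126 × 44 = 5544.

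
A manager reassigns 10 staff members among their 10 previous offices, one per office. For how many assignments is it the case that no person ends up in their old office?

The number of derangements of 10 is !10 = Σ_{k=0}^{10} (-1)^k·10!/k!
= 10! - 10!/1! + 10!/2! - 10!/3! + 10!/4! - 10!/5! + 10!/6! - 10!/7! + 10!/8! - 10!/9! + 10!/10!
= 3628800 - 3628800 + 1814400 - 604800 + 151200 - 30240 + 5040 - 720 + 90 - 10 + 1
= 1334961

1334961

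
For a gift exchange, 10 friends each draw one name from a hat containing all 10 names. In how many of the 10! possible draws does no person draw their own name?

1334961

Use !n = (n-1)(!(n-1) + !(n-2)).
!10 = 9·(133496 + 14833) = 9·148329 = 1334961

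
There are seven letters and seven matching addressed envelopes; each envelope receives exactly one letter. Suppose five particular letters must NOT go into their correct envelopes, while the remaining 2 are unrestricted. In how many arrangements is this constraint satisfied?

2428

Inclusion-exclusion on the 5 forbidden self-matches:
Σ_{j=0}^{5} (-1)^j C(5,j)(7-j)!
= C(5,0)·7! - C(5,1)·6! + C(5,2)·5! - C(5,3)·4! + C(5,4)·3! - C(5,5)·2!
= 5040 - 3600 + 1200 - 240 + 30 - 2
= 2428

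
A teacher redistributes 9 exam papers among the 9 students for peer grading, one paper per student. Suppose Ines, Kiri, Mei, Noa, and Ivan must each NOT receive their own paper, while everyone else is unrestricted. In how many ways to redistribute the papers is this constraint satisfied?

205056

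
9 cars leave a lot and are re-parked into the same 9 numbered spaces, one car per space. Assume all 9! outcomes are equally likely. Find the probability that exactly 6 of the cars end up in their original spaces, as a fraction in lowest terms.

Favorable outcomes: C(9,6)·!3 = 84·2 = 168.
Total outcomes: 9! = 362880.
Probability = 168/362880 = 1/2160.

1/2160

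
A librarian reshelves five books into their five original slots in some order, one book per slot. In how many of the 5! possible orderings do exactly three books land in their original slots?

Choose which 3 of the 5 are fixed: C(5,3) = 10.
The remaining 2 must be deranged: !2 = 1.
Total: 10 × 1 = 10.

10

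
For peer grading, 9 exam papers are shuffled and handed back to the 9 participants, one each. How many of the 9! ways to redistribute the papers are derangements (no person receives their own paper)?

133496

The subfactorial !9 = [9!/e] (nearest integer).
9! = 362880, and 362880/e ≈ 133496.09, so !9 = 133496.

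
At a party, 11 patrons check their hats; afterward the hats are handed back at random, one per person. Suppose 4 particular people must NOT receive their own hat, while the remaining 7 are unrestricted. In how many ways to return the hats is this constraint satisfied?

Inclusion-exclusion on the 4 forbidden self-matches:
Σ_{j=0}^{4} (-1)^j C(4,j)(11-j)!
= C(4,0)·11! - C(4,1)·10! + C(4,2)·9! - C(4,3)·8! + C(4,4)·7!
= 39916800 - 14515200 + 2177280 - 161280 + 5040
= 27422640

27422640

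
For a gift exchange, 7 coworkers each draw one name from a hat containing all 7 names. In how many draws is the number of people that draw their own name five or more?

22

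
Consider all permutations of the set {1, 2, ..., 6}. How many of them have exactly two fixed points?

135

Choose which 2 of the 6 are fixed: C(6,2) = 15.
The other 4 form a derangement: !4 = 9.
Total: 15 × 9 = 135.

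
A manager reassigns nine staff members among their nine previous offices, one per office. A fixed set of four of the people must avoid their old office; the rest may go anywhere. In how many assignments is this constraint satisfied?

Inclusion-exclusion on the 4 forbidden self-matches:
Σ_{j=0}^{4} (-1)^j C(4,j)(9-j)!
= C(4,0)·9! - C(4,1)·8! + C(4,2)·7! - C(4,3)·6! + C(4,4)·5!
= 362880 - 161280 + 30240 - 2880 + 120
= 229080

229080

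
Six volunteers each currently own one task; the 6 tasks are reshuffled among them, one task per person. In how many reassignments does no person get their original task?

265

Recurrence: !6 = 6·!5 + (-1)^6.
!6 = 6·44 + 1 = 265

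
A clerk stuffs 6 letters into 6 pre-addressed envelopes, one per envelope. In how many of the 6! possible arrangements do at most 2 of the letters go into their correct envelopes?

Sum C(6,i)·!(6-i) for i = 0..2:
  i=0: C(6,0)·!6 = 1·265 = 265
  i=1: C(6,1)·!5 = 6·44 = 264
  i=2: C(6,2)·!4 = 15·9 = 135
Total = 664.

664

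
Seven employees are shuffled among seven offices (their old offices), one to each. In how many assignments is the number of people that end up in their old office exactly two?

Choose which 2 of the 7 are fixed: C(7,2) = 21.
The other 5 form a derangement: !5 = 44.
Total: 21 × 44 = 924.

924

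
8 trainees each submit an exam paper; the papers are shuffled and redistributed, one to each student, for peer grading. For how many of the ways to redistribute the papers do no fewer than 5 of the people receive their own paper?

141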